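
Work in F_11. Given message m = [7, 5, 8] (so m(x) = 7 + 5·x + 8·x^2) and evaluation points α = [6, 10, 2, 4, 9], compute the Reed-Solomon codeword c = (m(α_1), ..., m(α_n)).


c = [6, 10, 5, 1, 7]

Message polynomial: m(x) = 7 + 5·x + 8·x^2 (mod 11).
For each evaluation point α_i, compute m(α_i) mod 11:
  α_1 = 6: Horner steps 8 → 9 → 6, so m(6) = 6.
  α_2 = 10: Horner steps 8 → 8 → 10, so m(10) = 10.
  α_3 = 2: Horner steps 8 → 10 → 5, so m(2) = 5.
  α_4 = 4: Horner steps 8 → 4 → 1, so m(4) = 1.
  α_5 = 9: Horner steps 8 → 0 → 7, so m(9) = 7.
Codeword c = [6, 10, 5, 1, 7] ∈ F_11^5.


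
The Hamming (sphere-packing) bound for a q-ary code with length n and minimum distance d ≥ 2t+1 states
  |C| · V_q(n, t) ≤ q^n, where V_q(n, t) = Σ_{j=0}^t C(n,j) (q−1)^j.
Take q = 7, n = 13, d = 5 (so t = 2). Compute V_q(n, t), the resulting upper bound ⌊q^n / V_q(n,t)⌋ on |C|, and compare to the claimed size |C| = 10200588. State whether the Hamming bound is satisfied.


V_q(n, t) = 2887, q^n = 96889010407, Hamming bound = 33560446, |C| = 10200588 ≤ bound (satisfied).

Step 1: Compute V_q(n, t) = Σ_{j=0}^2 C(n, j) (q−1)^j.
  j = 0: C(13,0)·(6)^0 = 1·1 = 1.
  j = 1: C(13,1)·(6)^1 = 13·6 = 78.
  j = 2: C(13,2)·(6)^2 = 78·36 = 2808.
  V_q(n, t) = 1 + 78 + 2808 = 2887.
Step 2: q^n = 7^13 = 96889010407.
Step 3: Hamming bound ⌊q^n / V_q(n,t)⌋ = ⌊96889010407/2887⌋ = 33560446.
Step 4: Compare |C| = 10200588 to 33560446: satisfied.
The claimed |C| lies below the Hamming bound.


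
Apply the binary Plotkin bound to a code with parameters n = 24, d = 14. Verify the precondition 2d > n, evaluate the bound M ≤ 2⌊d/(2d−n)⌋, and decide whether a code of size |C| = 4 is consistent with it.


Plotkin bound M ≤ 6; given |C| = 4 ≤ bound (satisfied).

Check applicability: 2d = 28, n = 24.
2d − n = 4 > 0, so Plotkin applies.
Compute d/(2d−n) = 14/4 ≈ 3.5000.
⌊d/(2d−n)⌋ = 3.
Plotkin bound: M ≤ 2·3 = 6.
Given |C| = 4, check: satisfied.
This |C| is below the Plotkin bound.


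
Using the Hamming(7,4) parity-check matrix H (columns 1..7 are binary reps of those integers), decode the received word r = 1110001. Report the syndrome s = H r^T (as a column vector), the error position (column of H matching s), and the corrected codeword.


s = (1, 1, 1)^T, error position = 7, corrected codeword c = 1110000

Compute s = H r^T mod 2 one row at a time:
  s_1 = 0 + 0 + 0 + 1 = 1 ≡ 1 (mod 2).
  s_2 = 1 + 1 + 0 + 1 = 3 ≡ 1 (mod 2).
  s_3 = 1 + 1 + 0 + 1 = 3 ≡ 1 (mod 2).
s = (1, 1, 1)^T — this equals column 7 of H (binary 111), so error is at position 7.
Correct: flip bit 7 of r = 1110001 to get c = 1110000.


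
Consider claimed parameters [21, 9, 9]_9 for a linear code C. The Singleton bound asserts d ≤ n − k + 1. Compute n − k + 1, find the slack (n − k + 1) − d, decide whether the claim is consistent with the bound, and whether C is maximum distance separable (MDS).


Singleton RHS = n − k + 1 = 13, slack = 4, bound satisfied, not MDS.

Singleton bound: d ≤ n − k + 1.
Here n = 21, k = 9, so n − k + 1 = 13.
Given d = 9, check d ≤ 13: YES.
Slack = (n − k + 1) − d = 4.
The code is NOT MDS (slack = 4 > 0).
Description: the claimed parameters are [21, 9, 9]_9; such a code would be non-MDS.


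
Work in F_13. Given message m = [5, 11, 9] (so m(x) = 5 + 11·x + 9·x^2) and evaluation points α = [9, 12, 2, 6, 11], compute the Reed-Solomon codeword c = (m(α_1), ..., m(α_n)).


c = [1, 3, 11, 5, 6]

Message polynomial: m(x) = 5 + 11·x + 9·x^2 (mod 13).
For each evaluation point α_i, compute m(α_i) mod 13:
  α_1 = 9: Horner steps 9 → 1 → 1, so m(9) = 1.
  α_2 = 12: Horner steps 9 → 2 → 3, so m(12) = 3.
  α_3 = 2: Horner steps 9 → 3 → 11, so m(2) = 11.
  α_4 = 6: Horner steps 9 → 0 → 5, so m(6) = 5.
  α_5 = 11: Horner steps 9 → 6 → 6, so m(11) = 6.
Codeword c = [1, 3, 11, 5, 6] ∈ F_13^5.


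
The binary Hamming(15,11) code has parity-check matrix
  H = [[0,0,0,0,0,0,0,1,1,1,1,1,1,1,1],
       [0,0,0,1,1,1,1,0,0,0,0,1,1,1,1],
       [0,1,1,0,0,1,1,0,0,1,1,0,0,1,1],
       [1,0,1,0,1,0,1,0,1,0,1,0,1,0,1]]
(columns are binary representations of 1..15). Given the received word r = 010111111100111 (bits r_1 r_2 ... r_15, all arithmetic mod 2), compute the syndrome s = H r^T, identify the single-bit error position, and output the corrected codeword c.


s = (0, 1, 0, 1)^T, error position = 5, corrected codeword c = 010101111100111

Compute s = H r^T mod 2 one row at a time:
  s_1 = 1 + 1 + 1 + 0 + 0 + 1 + 1 + 1 = 6 ≡ 0 (mod 2).
  s_2 = 1 + 1 + 1 + 1 + 0 + 1 + 1 + 1 = 7 ≡ 1 (mod 2).
  s_3 = 1 + 0 + 1 + 1 + 1 + 0 + 1 + 1 = 6 ≡ 0 (mod 2).
  s_4 = 0 + 0 + 1 + 1 + 1 + 0 + 1 + 1 = 5 ≡ 1 (mod 2).
s = (0, 1, 0, 1)^T — this equals column 5 of H (binary 0101), so error is at position 5.
Correct: flip bit 5 of r = 010111111100111 to get c = 010101111100111.


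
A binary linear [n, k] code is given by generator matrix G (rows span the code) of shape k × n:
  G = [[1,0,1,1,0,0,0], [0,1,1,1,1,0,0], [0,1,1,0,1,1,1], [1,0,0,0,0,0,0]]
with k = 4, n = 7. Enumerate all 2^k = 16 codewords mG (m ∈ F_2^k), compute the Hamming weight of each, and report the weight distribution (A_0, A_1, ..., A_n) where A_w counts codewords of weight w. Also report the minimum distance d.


Weight distribution: A_0 = 1, A_1 = 1, A_2 = 2, A_3 = 4, A_4 = 3, A_5 = 3, A_6 = 2. Minimum distance d = 1.

Enumerate all 2^4 = 16 messages m ∈ F_2^4.
For each, compute codeword c = mG in F_2^7, then tally its weight.
  m = 0000 → c = 0000000, weight = 0.
  m = 1000 → c = 1011000, weight = 3.
  m = 0100 → c = 0111100, weight = 4.
  m = 1100 → c = 1100100, weight = 3.
  m = 0010 → c = 0110111, weight = 5.
  m = 1010 → c = 1101111, weight = 6.
  m = 0110 → c = 0001011, weight = 3.
  m = 1110 → c = 1010011, weight = 4.
  m = 0001 → c = 1000000, weight = 1.
  m = 1001 → c = 0011000, weight = 2.
  m = 0101 → c = 1111100, weight = 5.
  m = 1101 → c = 0100100, weight = 2.
  m = 0011 → c = 1110111, weight = 6.
  m = 1011 → c = 0101111, weight = 5.
  m = 0111 → c = 1001011, weight = 4.
  m = 1111 → c = 0010011, weight = 3.
Tally weights:
  weight 0: 1 codewords.
  weight 1: 1 codewords.
  weight 2: 2 codewords.
  weight 3: 4 codewords.
  weight 4: 3 codewords.
  weight 5: 3 codewords.
  weight 6: 2 codewords.
Minimum distance d = smallest w > 0 with A_w > 0 = 1.
Sanity: Σ A_w = 16 = 2^4 = 16 ✓.


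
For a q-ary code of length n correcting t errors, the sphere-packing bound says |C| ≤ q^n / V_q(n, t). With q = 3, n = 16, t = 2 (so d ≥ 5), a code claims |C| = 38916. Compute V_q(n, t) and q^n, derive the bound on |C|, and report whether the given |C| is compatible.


V_q(n, t) = 513, q^n = 43046721, Hamming bound = 83911, |C| = 38916 ≤ bound (satisfied).

Step 1: Compute V_q(n, t) = Σ_{j=0}^2 C(n, j) (q−1)^j.
  j = 0: C(16,0)·(2)^0 = 1·1 = 1.
  j = 1: C(16,1)·(2)^1 = 16·2 = 32.
  j = 2: C(16,2)·(2)^2 = 120·4 = 480.
  V_q(n, t) = 1 + 32 + 480 = 513.
Step 2: q^n = 3^16 = 43046721.
Step 3: Hamming bound ⌊q^n / V_q(n,t)⌋ = ⌊43046721/513⌋ = 83911.
Step 4: Compare |C| = 38916 to 83911: satisfied.
The claimed |C| lies below the Hamming bound.


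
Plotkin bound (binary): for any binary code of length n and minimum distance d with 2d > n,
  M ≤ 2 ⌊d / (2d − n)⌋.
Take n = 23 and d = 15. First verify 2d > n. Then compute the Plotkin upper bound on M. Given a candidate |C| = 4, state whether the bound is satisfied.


Plotkin bound M ≤ 4; given |C| = 4 ≤ bound (satisfied).

Check applicability: 2d = 30, n = 23.
2d − n = 7 > 0, so Plotkin applies.
Compute d/(2d−n) = 15/7 ≈ 2.1429.
⌊d/(2d−n)⌋ = 2.
Plotkin bound: M ≤ 2·2 = 4.
Given |C| = 4, check: satisfied.
This |C| is at the Plotkin bound.


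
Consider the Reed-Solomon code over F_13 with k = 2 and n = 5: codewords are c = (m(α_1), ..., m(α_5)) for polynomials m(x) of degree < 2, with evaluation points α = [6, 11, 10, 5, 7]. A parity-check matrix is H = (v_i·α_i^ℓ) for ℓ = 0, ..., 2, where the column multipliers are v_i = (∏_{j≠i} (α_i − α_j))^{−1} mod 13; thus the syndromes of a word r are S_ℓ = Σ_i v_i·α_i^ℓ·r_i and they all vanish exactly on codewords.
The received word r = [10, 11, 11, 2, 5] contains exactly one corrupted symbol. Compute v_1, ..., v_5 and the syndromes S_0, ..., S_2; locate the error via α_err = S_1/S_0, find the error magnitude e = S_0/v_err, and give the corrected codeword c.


S = (12, 3, 4), error at position 3, error magnitude e = 8, c = [10, 11, 3, 2, 5].

Step 1: column multipliers v_i = (∏_{j≠i}(α_i − α_j))^{−1} mod 13.
  i = 1 (α = 6): (6−11)(6−10)(6−5)(6−7) = (−5)·(−4)·1·(−1) = −20 ≡ 6, so v_1 = 6^{−1} = 11 (mod 13).
  i = 2 (α = 11): (11−6)(11−10)(11−5)(11−7) = 5·1·6·4 = 120 ≡ 3, so v_2 = 3^{−1} = 9 (mod 13).
  i = 3 (α = 10): (10−6)(10−11)(10−5)(10−7) = 4·(−1)·5·3 = −60 ≡ 5, so v_3 = 5^{−1} = 8 (mod 13).
  i = 4 (α = 5): (5−6)(5−11)(5−10)(5−7) = (−1)·(−6)·(−5)·(−2) = 60 ≡ 8, so v_4 = 8^{−1} = 5 (mod 13).
  i = 5 (α = 7): (7−6)(7−11)(7−10)(7−5) = 1·(−4)·(−3)·2 = 24 ≡ 11, so v_5 = 11^{−1} = 6 (mod 13).
  v = [11, 9, 8, 5, 6].
Step 2: syndromes of r = [10, 11, 11, 2, 5] (all sums mod 13).
  S_0 = Σ v_i r_i = 11·10 + 9·11 + 8·11 + 5·2 + 6·5 = 337 ≡ 12.
  S_1 = Σ v_i α_i r_i = 11·6·10 + 9·11·11 + 8·10·11 + 5·5·2 + 6·7·5 = 2889 ≡ 3.
  α_i^2 mod 13 = [10, 4, 9, 12, 10].
  S_2 = Σ v_i α_i^2 r_i = 11·10·10 + 9·4·11 + 8·9·11 + 5·12·2 + 6·10·5 = 2708 ≡ 4.
  S = (12, 3, 4) ≠ 0, so r is not a codeword (an error is present).
Step 3: locate the error. For a single error e at position i, S_ℓ = v_i·e·α_i^ℓ, so α_err = S_1/S_0.
  S_0^{−1} = 12^{−1} = 12 (mod 13), so α_err = 3·12 = 36 ≡ 10 = α_3. Error position i = 3.
  Consistency check: S_2/S_1 = 4·9 = 36 ≡ 10 = α_err ✓ (single-error assumption holds).
Step 4: error magnitude e = S_0/v_3 = S_0·∏_{j≠3}(α_3 − α_j) = 12·5 = 60 ≡ 8 (mod 13).
Step 5: correct position 3: c_3 = r_3 − e = 11 − 8 ≡ 3 (mod 13). Hence c = [10, 11, 3, 2, 5].
  Check: interpolating c through the α_i gives m(x) = 1 + 8·x (degree < 2) with m(α_i) = c_i for every i, so c is indeed a codeword.


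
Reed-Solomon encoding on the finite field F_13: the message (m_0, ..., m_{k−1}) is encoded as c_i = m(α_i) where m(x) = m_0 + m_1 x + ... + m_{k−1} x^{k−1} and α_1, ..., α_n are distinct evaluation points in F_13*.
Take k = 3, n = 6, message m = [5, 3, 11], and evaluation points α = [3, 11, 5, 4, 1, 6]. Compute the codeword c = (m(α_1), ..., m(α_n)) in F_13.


c = [9, 4, 9, 11, 6, 3]

Message polynomial: m(x) = 5 + 3·x + 11·x^2 (mod 13).
For each evaluation point α_i, compute m(α_i) mod 13:
  α_1 = 3: Horner steps 11 → 10 → 9, so m(3) = 9.
  α_2 = 11: Horner steps 11 → 7 → 4, so m(11) = 4.
  α_3 = 5: Horner steps 11 → 6 → 9, so m(5) = 9.
  α_4 = 4: Horner steps 11 → 8 → 11, so m(4) = 11.
  α_5 = 1: Horner steps 11 → 1 → 6, so m(1) = 6.
  α_6 = 6: Horner steps 11 → 4 → 3, so m(6) = 3.
Codeword c = [9, 4, 9, 11, 6, 3] ∈ F_13^6.


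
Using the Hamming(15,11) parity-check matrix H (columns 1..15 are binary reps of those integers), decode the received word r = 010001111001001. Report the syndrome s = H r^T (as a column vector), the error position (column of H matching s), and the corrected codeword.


s = (0, 0, 0, 1)^T, error position = 1, corrected codeword c = 110001111001001

Compute s = H r^T mod 2 one row at a time:
  s_1 = 1 + 1 + 0 + 0 + 1 + 0 + 0 + 1 = 4 ≡ 0 (mod 2).
  s_2 = 0 + 0 + 1 + 1 + 1 + 0 + 0 + 1 = 4 ≡ 0 (mod 2).
  s_3 = 1 + 0 + 1 + 1 + 0 + 0 + 0 + 1 = 4 ≡ 0 (mod 2).
  s_4 = 0 + 0 + 0 + 1 + 1 + 0 + 0 + 1 = 3 ≡ 1 (mod 2).
s = (0, 0, 0, 1)^T — this equals column 1 of H (binary 0001), so error is at position 1.
Correct: flip bit 1 of r = 010001111001001 to get c = 110001111001001.


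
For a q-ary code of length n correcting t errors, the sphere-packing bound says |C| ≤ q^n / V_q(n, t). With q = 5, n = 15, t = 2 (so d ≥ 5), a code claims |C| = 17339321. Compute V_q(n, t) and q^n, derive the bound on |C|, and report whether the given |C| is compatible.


V_q(n, t) = 1741, q^n = 30517578125, Hamming bound = 17528764, |C| = 17339321 ≤ bound (satisfied).

Step 1: Compute V_q(n, t) = Σ_{j=0}^2 C(n, j) (q−1)^j.
  j = 0: C(15,0)·(4)^0 = 1·1 = 1.
  j = 1: C(15,1)·(4)^1 = 15·4 = 60.
  j = 2: C(15,2)·(4)^2 = 105·16 = 1680.
  V_q(n, t) = 1 + 60 + 1680 = 1741.
Step 2: q^n = 5^15 = 30517578125.
Step 3: Hamming bound ⌊q^n / V_q(n,t)⌋ = ⌊30517578125/1741⌋ = 17528764.
Step 4: Compare |C| = 17339321 to 17528764: satisfied.
The claimed |C| lies below the Hamming bound.


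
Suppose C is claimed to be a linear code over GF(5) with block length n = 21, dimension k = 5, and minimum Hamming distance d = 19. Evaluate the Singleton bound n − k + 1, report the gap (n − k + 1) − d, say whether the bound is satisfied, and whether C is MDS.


Singleton RHS = n − k + 1 = 17, slack = -2, bound violated (no such code; not MDS).

Singleton bound: d ≤ n − k + 1.
Here n = 21, k = 5, so n − k + 1 = 17.
Given d = 19, check d ≤ 17: NO.
Slack = (n − k + 1) − d = -2.
The slack is negative: d = 19 exceeds n − k + 1 = 17 by 2, so the Singleton bound is violated and no linear [21, 5, 19]_5 code can exist. In particular it is not MDS (MDS requires d = n − k + 1 exactly).
Description: the claimed parameters are [21, 5, 19]_5; such a code would be impossible (violates the Singleton bound).


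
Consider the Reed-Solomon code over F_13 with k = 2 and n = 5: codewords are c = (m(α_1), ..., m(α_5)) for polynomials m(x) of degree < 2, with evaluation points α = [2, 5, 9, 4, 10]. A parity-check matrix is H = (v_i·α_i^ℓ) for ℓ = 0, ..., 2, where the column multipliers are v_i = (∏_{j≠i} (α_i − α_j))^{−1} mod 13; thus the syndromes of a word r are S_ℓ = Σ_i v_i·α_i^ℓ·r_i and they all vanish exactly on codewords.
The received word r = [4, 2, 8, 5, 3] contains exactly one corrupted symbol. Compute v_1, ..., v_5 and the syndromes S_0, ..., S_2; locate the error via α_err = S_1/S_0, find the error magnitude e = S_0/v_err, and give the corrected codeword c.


S = (10, 1, 4), error at position 4, error magnitude e = 11, c = [4, 2, 8, 7, 3].

Step 1: column multipliers v_i = (∏_{j≠i}(α_i − α_j))^{−1} mod 13.
  i = 1 (α = 2): (2−5)(2−9)(2−4)(2−10) = (−3)·(−7)·(−2)·(−8) = 336 ≡ 11, so v_1 = 11^{−1} = 6 (mod 13).
  i = 2 (α = 5): (5−2)(5−9)(5−4)(5−10) = 3·(−4)·1·(−5) = 60 ≡ 8, so v_2 = 8^{−1} = 5 (mod 13).
  i = 3 (α = 9): (9−2)(9−5)(9−4)(9−10) = 7·4·5·(−1) = −140 ≡ 3, so v_3 = 3^{−1} = 9 (mod 13).
  i = 4 (α = 4): (4−2)(4−5)(4−9)(4−10) = 2·(−1)·(−5)·(−6) = −60 ≡ 5, so v_4 = 5^{−1} = 8 (mod 13).
  i = 5 (α = 10): (10−2)(10−5)(10−9)(10−4) = 8·5·1·6 = 240 ≡ 6, so v_5 = 6^{−1} = 11 (mod 13).
  v = [6, 5, 9, 8, 11].
Step 2: syndromes of r = [4, 2, 8, 5, 3] (all sums mod 13).
  S_0 = Σ v_i r_i = 6·4 + 5·2 + 9·8 + 8·5 + 11·3 = 179 ≡ 10.
  S_1 = Σ v_i α_i r_i = 6·2·4 + 5·5·2 + 9·9·8 + 8·4·5 + 11·10·3 = 1236 ≡ 1.
  α_i^2 mod 13 = [4, 12, 3, 3, 9].
  S_2 = Σ v_i α_i^2 r_i = 6·4·4 + 5·12·2 + 9·3·8 + 8·3·5 + 11·9·3 = 849 ≡ 4.
  S = (10, 1, 4) ≠ 0, so r is not a codeword (an error is present).
Step 3: locate the error. For a single error e at position i, S_ℓ = v_i·e·α_i^ℓ, so α_err = S_1/S_0.
  S_0^{−1} = 10^{−1} = 4 (mod 13), so α_err = 1·4 = 4 ≡ 4 = α_4. Error position i = 4.
  Consistency check: S_2/S_1 = 4·1 = 4 ≡ 4 = α_err ✓ (single-error assumption holds).
Step 4: error magnitude e = S_0/v_4 = S_0·∏_{j≠4}(α_4 − α_j) = 10·5 = 50 ≡ 11 (mod 13).
Step 5: correct position 4: c_4 = r_4 − e = 5 − 11 ≡ 7 (mod 13). Hence c = [4, 2, 8, 7, 3].
  Check: interpolating c through the α_i gives m(x) = 1 + 8·x (degree < 2) with m(α_i) = c_i for every i, so c is indeed a codeword.


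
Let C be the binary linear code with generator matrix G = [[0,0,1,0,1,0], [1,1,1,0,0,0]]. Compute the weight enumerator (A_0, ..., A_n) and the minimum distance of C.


Weight distribution: A_0 = 1, A_2 = 1, A_3 = 2. Minimum distance d = 2.

Enumerate all 2^2 = 4 messages m ∈ F_2^2.
For each, compute codeword c = mG in F_2^6, then tally its weight.
  m = 00 → c = 000000, weight = 0.
  m = 10 → c = 001010, weight = 2.
  m = 01 → c = 111000, weight = 3.
  m = 11 → c = 110010, weight = 3.
Tally weights:
  weight 0: 1 codewords.
  weight 2: 1 codewords.
  weight 3: 2 codewords.
Minimum distance d = smallest w > 0 with A_w > 0 = 2.
Sanity: Σ A_w = 4 = 2^2 = 4 ✓.


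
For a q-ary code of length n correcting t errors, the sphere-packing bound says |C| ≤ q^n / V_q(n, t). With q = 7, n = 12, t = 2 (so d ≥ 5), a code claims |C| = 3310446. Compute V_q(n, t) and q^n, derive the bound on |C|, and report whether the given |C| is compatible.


V_q(n, t) = 2449, q^n = 13841287201, Hamming bound = 5651811, |C| = 3310446 ≤ bound (satisfied).

Step 1: Compute V_q(n, t) = Σ_{j=0}^2 C(n, j) (q−1)^j.
  j = 0: C(12,0)·(6)^0 = 1·1 = 1.
  j = 1: C(12,1)·(6)^1 = 12·6 = 72.
  j = 2: C(12,2)·(6)^2 = 66·36 = 2376.
  V_q(n, t) = 1 + 72 + 2376 = 2449.
Step 2: q^n = 7^12 = 13841287201.
Step 3: Hamming bound ⌊q^n / V_q(n,t)⌋ = ⌊13841287201/2449⌋ = 5651811.
Step 4: Compare |C| = 3310446 to 5651811: satisfied.
The claimed |C| lies below the Hamming bound.


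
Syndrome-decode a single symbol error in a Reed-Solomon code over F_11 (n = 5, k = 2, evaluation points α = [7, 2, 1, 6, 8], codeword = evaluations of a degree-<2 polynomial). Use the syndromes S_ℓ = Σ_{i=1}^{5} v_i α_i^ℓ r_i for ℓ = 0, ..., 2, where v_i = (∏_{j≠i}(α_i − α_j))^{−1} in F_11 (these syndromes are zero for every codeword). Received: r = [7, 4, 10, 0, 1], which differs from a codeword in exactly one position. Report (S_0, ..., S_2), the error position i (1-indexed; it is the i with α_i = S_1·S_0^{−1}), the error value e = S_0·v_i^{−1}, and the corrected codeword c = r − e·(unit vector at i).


S = (6, 3, 7), error at position 4, error magnitude e = 9, c = [7, 4, 10, 2, 1].

Step 1: column multipliers v_i = (∏_{j≠i}(α_i − α_j))^{−1} mod 11.
  i = 1 (α = 7): (7−2)(7−1)(7−6)(7−8) = 5·6·1·(−1) = −30 ≡ 3, so v_1 = 3^{−1} = 4 (mod 11).
  i = 2 (α = 2): (2−7)(2−1)(2−6)(2−8) = (−5)·1·(−4)·(−6) = −120 ≡ 1, so v_2 = 1^{−1} = 1 (mod 11).
  i = 3 (α = 1): (1−7)(1−2)(1−6)(1−8) = (−6)·(−1)·(−5)·(−7) = 210 ≡ 1, so v_3 = 1^{−1} = 1 (mod 11).
  i = 4 (α = 6): (6−7)(6−2)(6−1)(6−8) = (−1)·4·5·(−2) = 40 ≡ 7, so v_4 = 7^{−1} = 8 (mod 11).
  i = 5 (α = 8): (8−7)(8−2)(8−1)(8−6) = 1·6·7·2 = 84 ≡ 7, so v_5 = 7^{−1} = 8 (mod 11).
  v = [4, 1, 1, 8, 8].
Step 2: syndromes of r = [7, 4, 10, 0, 1] (all sums mod 11).
  S_0 = Σ v_i r_i = 4·7 + 1·4 + 1·10 + 8·0 + 8·1 = 50 ≡ 6.
  S_1 = Σ v_i α_i r_i = 4·7·7 + 1·2·4 + 1·1·10 + 8·6·0 + 8·8·1 = 278 ≡ 3.
  α_i^2 mod 11 = [5, 4, 1, 3, 9].
  S_2 = Σ v_i α_i^2 r_i = 4·5·7 + 1·4·4 + 1·1·10 + 8·3·0 + 8·9·1 = 238 ≡ 7.
  S = (6, 3, 7) ≠ 0, so r is not a codeword (an error is present).
Step 3: locate the error. For a single error e at position i, S_ℓ = v_i·e·α_i^ℓ, so α_err = S_1/S_0.
  S_0^{−1} = 6^{−1} = 2 (mod 11), so α_err = 3·2 = 6 ≡ 6 = α_4. Error position i = 4.
  Consistency check: S_2/S_1 = 7·4 = 28 ≡ 6 = α_err ✓ (single-error assumption holds).
Step 4: error magnitude e = S_0/v_4 = S_0·∏_{j≠4}(α_4 − α_j) = 6·7 = 42 ≡ 9 (mod 11).
Step 5: correct position 4: c_4 = r_4 − e = 0 − 9 ≡ 2 (mod 11). Hence c = [7, 4, 10, 2, 1].
  Check: interpolating c through the α_i gives m(x) = 5 + 5·x (degree < 2) with m(α_i) = c_i for every i, so c is indeed a codeword.


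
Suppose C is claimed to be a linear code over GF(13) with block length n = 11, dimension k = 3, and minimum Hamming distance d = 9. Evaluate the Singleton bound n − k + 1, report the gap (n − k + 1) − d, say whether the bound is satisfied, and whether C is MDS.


Singleton RHS = n − k + 1 = 9, slack = 0, bound satisfied, MDS.

Singleton bound: d ≤ n − k + 1.
Here n = 11, k = 3, so n − k + 1 = 9.
Given d = 9, check d ≤ 9: YES.
Slack = (n − k + 1) − d = 0.
The code is MDS (slack = 0).
Description: the claimed parameters are [11, 3, 9]_13; such a code would be MDS (meets Singleton bound).


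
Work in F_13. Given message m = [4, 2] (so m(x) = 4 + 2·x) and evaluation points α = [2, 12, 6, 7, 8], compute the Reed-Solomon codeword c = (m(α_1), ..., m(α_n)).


c = [8, 2, 3, 5, 7]

Message polynomial: m(x) = 4 + 2·x (mod 13).
For each evaluation point α_i, compute m(α_i) mod 13:
  α_1 = 2: Horner steps 2 → 8, so m(2) = 8.
  α_2 = 12: Horner steps 2 → 2, so m(12) = 2.
  α_3 = 6: Horner steps 2 → 3, so m(6) = 3.
  α_4 = 7: Horner steps 2 → 5, so m(7) = 5.
  α_5 = 8: Horner steps 2 → 7, so m(8) = 7.
Codeword c = [8, 2, 3, 5, 7] ∈ F_13^5.


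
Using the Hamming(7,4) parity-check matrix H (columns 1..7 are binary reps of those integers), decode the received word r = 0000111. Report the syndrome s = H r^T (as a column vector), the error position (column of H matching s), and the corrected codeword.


s = (1, 0, 0)^T, error position = 4, corrected codeword c = 0001111

Compute s = H r^T mod 2 one row at a time:
  s_1 = 0 + 1 + 1 + 1 = 3 ≡ 1 (mod 2).
  s_2 = 0 + 0 + 1 + 1 = 2 ≡ 0 (mod 2).
  s_3 = 0 + 0 + 1 + 1 = 2 ≡ 0 (mod 2).
s = (1, 0, 0)^T — this equals column 4 of H (binary 100), so error is at position 4.
Correct: flip bit 4 of r = 0000111 to get c = 0001111.


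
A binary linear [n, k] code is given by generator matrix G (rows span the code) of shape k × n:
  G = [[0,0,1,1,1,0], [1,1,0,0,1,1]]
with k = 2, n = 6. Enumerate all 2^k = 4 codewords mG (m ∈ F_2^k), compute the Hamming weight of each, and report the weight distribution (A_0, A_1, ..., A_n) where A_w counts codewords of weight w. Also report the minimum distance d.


Weight distribution: A_0 = 1, A_3 = 1, A_4 = 1, A_5 = 1. Minimum distance d = 3.

Enumerate all 2^2 = 4 messages m ∈ F_2^2.
For each, compute codeword c = mG in F_2^6, then tally its weight.
  m = 00 → c = 000000, weight = 0.
  m = 10 → c = 001110, weight = 3.
  m = 01 → c = 110011, weight = 4.
  m = 11 → c = 111101, weight = 5.
Tally weights:
  weight 0: 1 codewords.
  weight 3: 1 codewords.
  weight 4: 1 codewords.
  weight 5: 1 codewords.
Minimum distance d = smallest w > 0 with A_w > 0 = 3.
Sanity: Σ A_w = 4 = 2^2 = 4 ✓.


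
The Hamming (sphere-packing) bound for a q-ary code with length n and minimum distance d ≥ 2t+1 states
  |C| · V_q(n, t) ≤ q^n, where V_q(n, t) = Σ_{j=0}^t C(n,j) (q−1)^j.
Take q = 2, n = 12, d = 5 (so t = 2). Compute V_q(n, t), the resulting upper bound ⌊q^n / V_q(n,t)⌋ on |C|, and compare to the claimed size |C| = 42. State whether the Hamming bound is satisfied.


V_q(n, t) = 79, q^n = 4096, Hamming bound = 51, |C| = 42 ≤ bound (satisfied).

Step 1: Compute V_q(n, t) = Σ_{j=0}^2 C(n, j) (q−1)^j.
  j = 0: C(12,0)·(1)^0 = 1·1 = 1.
  j = 1: C(12,1)·(1)^1 = 12·1 = 12.
  j = 2: C(12,2)·(1)^2 = 66·1 = 66.
  V_q(n, t) = 1 + 12 + 66 = 79.
Step 2: q^n = 2^12 = 4096.
Step 3: Hamming bound ⌊q^n / V_q(n,t)⌋ = ⌊4096/79⌋ = 51.
Step 4: Compare |C| = 42 to 51: satisfied.
The claimed |C| lies below the Hamming bound.


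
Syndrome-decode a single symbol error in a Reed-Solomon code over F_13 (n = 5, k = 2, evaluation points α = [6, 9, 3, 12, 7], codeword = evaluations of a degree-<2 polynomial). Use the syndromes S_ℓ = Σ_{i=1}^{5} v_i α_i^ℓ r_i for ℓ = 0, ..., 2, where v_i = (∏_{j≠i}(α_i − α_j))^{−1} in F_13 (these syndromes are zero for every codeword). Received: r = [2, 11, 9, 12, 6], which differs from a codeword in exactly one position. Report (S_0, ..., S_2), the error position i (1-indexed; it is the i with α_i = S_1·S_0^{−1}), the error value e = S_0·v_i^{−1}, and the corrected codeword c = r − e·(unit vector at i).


S = (4, 11, 1), error at position 1, error magnitude e = 5, c = [10, 11, 9, 12, 6].

Step 1: column multipliers v_i = (∏_{j≠i}(α_i − α_j))^{−1} mod 13.
  i = 1 (α = 6): (6−9)(6−3)(6−12)(6−7) = (−3)·3·(−6)·(−1) = −54 ≡ 11, so v_1 = 11^{−1} = 6 (mod 13).
  i = 2 (α = 9): (9−6)(9−3)(9−12)(9−7) = 3·6·(−3)·2 = −108 ≡ 9, so v_2 = 9^{−1} = 3 (mod 13).
  i = 3 (α = 3): (3−6)(3−9)(3−12)(3−7) = (−3)·(−6)·(−9)·(−4) = 648 ≡ 11, so v_3 = 11^{−1} = 6 (mod 13).
  i = 4 (α = 12): (12−6)(12−9)(12−3)(12−7) = 6·3·9·5 = 810 ≡ 4, so v_4 = 4^{−1} = 10 (mod 13).
  i = 5 (α = 7): (7−6)(7−9)(7−3)(7−12) = 1·(−2)·4·(−5) = 40 ≡ 1, so v_5 = 1^{−1} = 1 (mod 13).
  v = [6, 3, 6, 10, 1].
Step 2: syndromes of r = [2, 11, 9, 12, 6] (all sums mod 13).
  S_0 = Σ v_i r_i = 6·2 + 3·11 + 6·9 + 10·12 + 1·6 = 225 ≡ 4.
  S_1 = Σ v_i α_i r_i = 6·6·2 + 3·9·11 + 6·3·9 + 10·12·12 + 1·7·6 = 2013 ≡ 11.
  α_i^2 mod 13 = [10, 3, 9, 1, 10].
  S_2 = Σ v_i α_i^2 r_i = 6·10·2 + 3·3·11 + 6·9·9 + 10·1·12 + 1·10·6 = 885 ≡ 1.
  S = (4, 11, 1) ≠ 0, so r is not a codeword (an error is present).
Step 3: locate the error. For a single error e at position i, S_ℓ = v_i·e·α_i^ℓ, so α_err = S_1/S_0.
  S_0^{−1} = 4^{−1} = 10 (mod 13), so α_err = 11·10 = 110 ≡ 6 = α_1. Error position i = 1.
  Consistency check: S_2/S_1 = 1·6 = 6 ≡ 6 = α_err ✓ (single-error assumption holds).
Step 4: error magnitude e = S_0/v_1 = S_0·∏_{j≠1}(α_1 − α_j) = 4·11 = 44 ≡ 5 (mod 13).
Step 5: correct position 1: c_1 = r_1 − e = 2 − 5 ≡ 10 (mod 13). Hence c = [10, 11, 9, 12, 6].
  Check: interpolating c through the α_i gives m(x) = 8 + 9·x (degree < 2) with m(α_i) = c_i for every i, so c is indeed a codeword.


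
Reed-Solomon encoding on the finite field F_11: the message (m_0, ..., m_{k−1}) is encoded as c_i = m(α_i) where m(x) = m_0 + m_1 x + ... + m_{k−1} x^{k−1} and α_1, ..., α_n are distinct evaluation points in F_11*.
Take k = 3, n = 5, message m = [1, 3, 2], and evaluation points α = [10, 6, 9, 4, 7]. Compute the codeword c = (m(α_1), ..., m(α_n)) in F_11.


c = [0, 3, 3, 1, 10]

Message polynomial: m(x) = 1 + 3·x + 2·x^2 (mod 11).
For each evaluation point α_i, compute m(α_i) mod 11:
  α_1 = 10: Horner steps 2 → 1 → 0, so m(10) = 0.
  α_2 = 6: Horner steps 2 → 4 → 3, so m(6) = 3.
  α_3 = 9: Horner steps 2 → 10 → 3, so m(9) = 3.
  α_4 = 4: Horner steps 2 → 0 → 1, so m(4) = 1.
  α_5 = 7: Horner steps 2 → 6 → 10, so m(7) = 10.
Codeword c = [0, 3, 3, 1, 10] ∈ F_11^5.


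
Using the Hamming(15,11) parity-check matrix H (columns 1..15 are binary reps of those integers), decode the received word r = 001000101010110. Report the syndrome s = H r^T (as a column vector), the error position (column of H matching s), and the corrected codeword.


s = (0, 1, 0, 1)^T, error position = 5, corrected codeword c = 001010101010110

Compute s = H r^T mod 2 one row at a time:
  s_1 = 0 + 1 + 0 + 1 + 0 + 1 + 1 + 0 = 4 ≡ 0 (mod 2).
  s_2 = 0 + 0 + 0 + 1 + 0 + 1 + 1 + 0 = 3 ≡ 1 (mod 2).
  s_3 = 0 + 1 + 0 + 1 + 0 + 1 + 1 + 0 = 4 ≡ 0 (mod 2).
  s_4 = 0 + 1 + 0 + 1 + 1 + 1 + 1 + 0 = 5 ≡ 1 (mod 2).
s = (0, 1, 0, 1)^T — this equals column 5 of H (binary 0101), so error is at position 5.
Correct: flip bit 5 of r = 001000101010110 to get c = 001010101010110.


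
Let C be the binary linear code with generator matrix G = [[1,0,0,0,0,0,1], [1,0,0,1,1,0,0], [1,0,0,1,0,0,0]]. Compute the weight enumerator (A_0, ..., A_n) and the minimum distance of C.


Weight distribution: A_0 = 1, A_1 = 1, A_2 = 3, A_3 = 3. Minimum distance d = 1.

Enumerate all 2^3 = 8 messages m ∈ F_2^3.
For each, compute codeword c = mG in F_2^7, then tally its weight.
  m = 000 → c = 0000000, weight = 0.
  m = 100 → c = 1000001, weight = 2.
  m = 010 → c = 1001100, weight = 3.
  m = 110 → c = 0001101, weight = 3.
  m = 001 → c = 1001000, weight = 2.
  m = 101 → c = 0001001, weight = 2.
  m = 011 → c = 0000100, weight = 1.
  m = 111 → c = 1000101, weight = 3.
Tally weights:
  weight 0: 1 codewords.
  weight 1: 1 codewords.
  weight 2: 3 codewords.
  weight 3: 3 codewords.
Minimum distance d = smallest w > 0 with A_w > 0 = 1.
Sanity: Σ A_w = 8 = 2^3 = 8 ✓.


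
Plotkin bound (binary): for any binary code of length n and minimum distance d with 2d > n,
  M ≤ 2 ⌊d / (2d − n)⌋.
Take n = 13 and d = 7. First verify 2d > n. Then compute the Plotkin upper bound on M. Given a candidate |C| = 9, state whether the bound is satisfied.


Plotkin bound M ≤ 14; given |C| = 9 ≤ bound (satisfied).

Check applicability: 2d = 14, n = 13.
2d − n = 1 > 0, so Plotkin applies.
Compute d/(2d−n) = 7/1 ≈ 7.0000.
⌊d/(2d−n)⌋ = 7.
Plotkin bound: M ≤ 2·7 = 14.
Given |C| = 9, check: satisfied.
This |C| is below the Plotkin bound.


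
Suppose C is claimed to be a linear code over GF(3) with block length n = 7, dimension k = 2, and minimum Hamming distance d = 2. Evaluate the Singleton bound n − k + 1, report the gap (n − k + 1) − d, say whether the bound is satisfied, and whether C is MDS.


Singleton RHS = n − k + 1 = 6, slack = 4, bound satisfied, not MDS.

Singleton bound: d ≤ n − k + 1.
Here n = 7, k = 2, so n − k + 1 = 6.
Given d = 2, check d ≤ 6: YES.
Slack = (n − k + 1) − d = 4.
The code is NOT MDS (slack = 4 > 0).
Description: the claimed parameters are [7, 2, 2]_3; such a code would be non-MDS.


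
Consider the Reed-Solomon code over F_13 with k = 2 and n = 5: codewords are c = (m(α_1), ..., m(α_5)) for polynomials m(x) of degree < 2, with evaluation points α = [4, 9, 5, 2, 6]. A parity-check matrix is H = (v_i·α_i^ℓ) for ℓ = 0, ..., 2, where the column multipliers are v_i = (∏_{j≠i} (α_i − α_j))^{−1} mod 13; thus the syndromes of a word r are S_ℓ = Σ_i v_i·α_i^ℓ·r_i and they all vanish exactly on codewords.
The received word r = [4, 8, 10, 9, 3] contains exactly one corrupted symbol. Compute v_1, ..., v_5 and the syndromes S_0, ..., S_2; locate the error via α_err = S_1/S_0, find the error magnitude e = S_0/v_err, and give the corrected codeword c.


S = (9, 5, 10), error at position 4, error magnitude e = 4, c = [4, 8, 10, 5, 3].

Step 1: column multipliers v_i = (∏_{j≠i}(α_i − α_j))^{−1} mod 13.
  i = 1 (α = 4): (4−9)(4−5)(4−2)(4−6) = (−5)·(−1)·2·(−2) = −20 ≡ 6, so v_1 = 6^{−1} = 11 (mod 13).
  i = 2 (α = 9): (9−4)(9−5)(9−2)(9−6) = 5·4·7·3 = 420 ≡ 4, so v_2 = 4^{−1} = 10 (mod 13).
  i = 3 (α = 5): (5−4)(5−9)(5−2)(5−6) = 1·(−4)·3·(−1) = 12 ≡ 12, so v_3 = 12^{−1} = 12 (mod 13).
  i = 4 (α = 2): (2−4)(2−9)(2−5)(2−6) = (−2)·(−7)·(−3)·(−4) = 168 ≡ 12, so v_4 = 12^{−1} = 12 (mod 13).
  i = 5 (α = 6): (6−4)(6−9)(6−5)(6−2) = 2·(−3)·1·4 = −24 ≡ 2, so v_5 = 2^{−1} = 7 (mod 13).
  v = [11, 10, 12, 12, 7].
Step 2: syndromes of r = [4, 8, 10, 9, 3] (all sums mod 13).
  S_0 = Σ v_i r_i = 11·4 + 10·8 + 12·10 + 12·9 + 7·3 = 373 ≡ 9.
  S_1 = Σ v_i α_i r_i = 11·4·4 + 10·9·8 + 12·5·10 + 12·2·9 + 7·6·3 = 1838 ≡ 5.
  α_i^2 mod 13 = [3, 3, 12, 4, 10].
  S_2 = Σ v_i α_i^2 r_i = 11·3·4 + 10·3·8 + 12·12·10 + 12·4·9 + 7·10·3 = 2454 ≡ 10.
  S = (9, 5, 10) ≠ 0, so r is not a codeword (an error is present).
Step 3: locate the error. For a single error e at position i, S_ℓ = v_i·e·α_i^ℓ, so α_err = S_1/S_0.
  S_0^{−1} = 9^{−1} = 3 (mod 13), so α_err = 5·3 = 15 ≡ 2 = α_4. Error position i = 4.
  Consistency check: S_2/S_1 = 10·8 = 80 ≡ 2 = α_err ✓ (single-error assumption holds).
Step 4: error magnitude e = S_0/v_4 = S_0·∏_{j≠4}(α_4 − α_j) = 9·12 = 108 ≡ 4 (mod 13).
Step 5: correct position 4: c_4 = r_4 − e = 9 − 4 ≡ 5 (mod 13). Hence c = [4, 8, 10, 5, 3].
  Check: interpolating c through the α_i gives m(x) = 6 + 6·x (degree < 2) with m(α_i) = c_i for every i, so c is indeed a codeword.


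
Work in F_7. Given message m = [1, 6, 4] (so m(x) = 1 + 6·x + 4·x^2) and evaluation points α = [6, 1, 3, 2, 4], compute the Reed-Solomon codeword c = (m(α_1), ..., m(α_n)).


c = [6, 4, 6, 1, 5]

Message polynomial: m(x) = 1 + 6·x + 4·x^2 (mod 7).
For each evaluation point α_i, compute m(α_i) mod 7:
  α_1 = 6: Horner steps 4 → 2 → 6, so m(6) = 6.
  α_2 = 1: Horner steps 4 → 3 → 4, so m(1) = 4.
  α_3 = 3: Horner steps 4 → 4 → 6, so m(3) = 6.
  α_4 = 2: Horner steps 4 → 0 → 1, so m(2) = 1.
  α_5 = 4: Horner steps 4 → 1 → 5, so m(4) = 5.
Codeword c = [6, 4, 6, 1, 5] ∈ F_7^5.


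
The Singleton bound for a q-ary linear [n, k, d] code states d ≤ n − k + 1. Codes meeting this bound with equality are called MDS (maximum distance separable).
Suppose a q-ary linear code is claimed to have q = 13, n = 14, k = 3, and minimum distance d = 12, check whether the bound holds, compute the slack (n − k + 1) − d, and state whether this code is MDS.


Singleton RHS = n − k + 1 = 12, slack = 0, bound satisfied, MDS.

Singleton bound: d ≤ n − k + 1.
Here n = 14, k = 3, so n − k + 1 = 12.
Given d = 12, check d ≤ 12: YES.
Slack = (n − k + 1) − d = 0.
The code is MDS (slack = 0).
Description: the claimed parameters are [14, 3, 12]_13; such a code would be MDS (meets Singleton bound).


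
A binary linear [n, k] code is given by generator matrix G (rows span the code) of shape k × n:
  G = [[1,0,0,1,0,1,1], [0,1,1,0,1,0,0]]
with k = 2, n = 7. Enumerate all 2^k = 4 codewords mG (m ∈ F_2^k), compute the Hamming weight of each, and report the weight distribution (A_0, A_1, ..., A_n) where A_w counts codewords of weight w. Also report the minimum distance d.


Weight distribution: A_0 = 1, A_3 = 1, A_4 = 1, A_7 = 1. Minimum distance d = 3.

Enumerate all 2^2 = 4 messages m ∈ F_2^2.
For each, compute codeword c = mG in F_2^7, then tally its weight.
  m = 00 → c = 0000000, weight = 0.
  m = 10 → c = 1001011, weight = 4.
  m = 01 → c = 0110100, weight = 3.
  m = 11 → c = 1111111, weight = 7.
Tally weights:
  weight 0: 1 codewords.
  weight 3: 1 codewords.
  weight 4: 1 codewords.
  weight 7: 1 codewords.
Minimum distance d = smallest w > 0 with A_w > 0 = 3.
Sanity: Σ A_w = 4 = 2^2 = 4 ✓.


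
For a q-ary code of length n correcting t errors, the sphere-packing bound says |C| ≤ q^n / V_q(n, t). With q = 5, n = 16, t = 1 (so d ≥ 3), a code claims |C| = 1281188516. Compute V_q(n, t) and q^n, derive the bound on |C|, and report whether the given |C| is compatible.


V_q(n, t) = 65, q^n = 152587890625, Hamming bound = 2347506009, |C| = 1281188516 ≤ bound (satisfied).

Step 1: Compute V_q(n, t) = Σ_{j=0}^1 C(n, j) (q−1)^j.
  j = 0: C(16,0)·(4)^0 = 1·1 = 1.
  j = 1: C(16,1)·(4)^1 = 16·4 = 64.
  V_q(n, t) = 1 + 64 = 65.
Step 2: q^n = 5^16 = 152587890625.
Step 3: Hamming bound ⌊q^n / V_q(n,t)⌋ = ⌊152587890625/65⌋ = 2347506009.
Step 4: Compare |C| = 1281188516 to 2347506009: satisfied.
The claimed |C| lies below the Hamming bound.


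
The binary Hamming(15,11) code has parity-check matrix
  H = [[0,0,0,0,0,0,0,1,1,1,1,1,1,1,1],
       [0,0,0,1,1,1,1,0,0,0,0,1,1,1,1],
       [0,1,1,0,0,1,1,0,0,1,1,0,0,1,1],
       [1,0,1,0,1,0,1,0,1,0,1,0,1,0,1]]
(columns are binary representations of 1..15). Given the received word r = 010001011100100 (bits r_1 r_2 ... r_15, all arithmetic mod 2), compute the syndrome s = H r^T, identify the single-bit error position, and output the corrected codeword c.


s = (0, 0, 1, 0)^T, error position = 2, corrected codeword c = 000001011100100

Compute s = H r^T mod 2 one row at a time:
  s_1 = 1 + 1 + 1 + 0 + 0 + 1 + 0 + 0 = 4 ≡ 0 (mod 2).
  s_2 = 0 + 0 + 1 + 0 + 0 + 1 + 0 + 0 = 2 ≡ 0 (mod 2).
  s_3 = 1 + 0 + 1 + 0 + 1 + 0 + 0 + 0 = 3 ≡ 1 (mod 2).
  s_4 = 0 + 0 + 0 + 0 + 1 + 0 + 1 + 0 = 2 ≡ 0 (mod 2).
s = (0, 0, 1, 0)^T — this equals column 2 of H (binary 0010), so error is at position 2.
Correct: flip bit 2 of r = 010001011100100 to get c = 000001011100100.


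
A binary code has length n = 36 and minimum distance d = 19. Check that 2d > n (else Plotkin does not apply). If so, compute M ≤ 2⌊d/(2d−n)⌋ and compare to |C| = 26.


Plotkin bound M ≤ 18; given |C| = 26 > bound (violated).

Check applicability: 2d = 38, n = 36.
2d − n = 2 > 0, so Plotkin applies.
Compute d/(2d−n) = 19/2 ≈ 9.5000.
⌊d/(2d−n)⌋ = 9.
Plotkin bound: M ≤ 2·9 = 18.
Given |C| = 26, check: VIOLATED.
This |C| is above the Plotkin bound, so no binary code with n = 36, d = 19 and 26 codewords exists.


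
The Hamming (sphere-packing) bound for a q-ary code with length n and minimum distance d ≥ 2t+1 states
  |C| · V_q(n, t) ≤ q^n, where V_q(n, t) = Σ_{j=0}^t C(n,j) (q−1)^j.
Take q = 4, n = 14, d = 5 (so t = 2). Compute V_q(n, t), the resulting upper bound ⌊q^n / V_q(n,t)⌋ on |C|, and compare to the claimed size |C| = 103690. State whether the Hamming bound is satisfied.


V_q(n, t) = 862, q^n = 268435456, Hamming bound = 311410, |C| = 103690 ≤ bound (satisfied).

Step 1: Compute V_q(n, t) = Σ_{j=0}^2 C(n, j) (q−1)^j.
  j = 0: C(14,0)·(3)^0 = 1·1 = 1.
  j = 1: C(14,1)·(3)^1 = 14·3 = 42.
  j = 2: C(14,2)·(3)^2 = 91·9 = 819.
  V_q(n, t) = 1 + 42 + 819 = 862.
Step 2: q^n = 4^14 = 268435456.
Step 3: Hamming bound ⌊q^n / V_q(n,t)⌋ = ⌊268435456/862⌋ = 311410.
Step 4: Compare |C| = 103690 to 311410: satisfied.
The claimed |C| lies below the Hamming bound.


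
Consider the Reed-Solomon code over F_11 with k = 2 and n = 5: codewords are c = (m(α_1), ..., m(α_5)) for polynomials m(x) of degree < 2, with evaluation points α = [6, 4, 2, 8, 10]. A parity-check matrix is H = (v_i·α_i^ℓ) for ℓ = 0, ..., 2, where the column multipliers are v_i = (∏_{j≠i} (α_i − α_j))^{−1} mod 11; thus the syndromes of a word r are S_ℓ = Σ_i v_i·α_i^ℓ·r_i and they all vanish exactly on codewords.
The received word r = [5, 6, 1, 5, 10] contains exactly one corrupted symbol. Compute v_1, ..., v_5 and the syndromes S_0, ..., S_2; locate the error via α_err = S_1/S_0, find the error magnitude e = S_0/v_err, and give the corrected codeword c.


S = (3, 7, 9), error at position 1, error magnitude e = 5, c = [0, 6, 1, 5, 10].

Step 1: column multipliers v_i = (∏_{j≠i}(α_i − α_j))^{−1} mod 11.
  i = 1 (α = 6): (6−4)(6−2)(6−8)(6−10) = 2·4·(−2)·(−4) = 64 ≡ 9, so v_1 = 9^{−1} = 5 (mod 11).
  i = 2 (α = 4): (4−6)(4−2)(4−8)(4−10) = (−2)·2·(−4)·(−6) = −96 ≡ 3, so v_2 = 3^{−1} = 4 (mod 11).
  i = 3 (α = 2): (2−6)(2−4)(2−8)(2−10) = (−4)·(−2)·(−6)·(−8) = 384 ≡ 10, so v_3 = 10^{−1} = 10 (mod 11).
  i = 4 (α = 8): (8−6)(8−4)(8−2)(8−10) = 2·4·6·(−2) = −96 ≡ 3, so v_4 = 3^{−1} = 4 (mod 11).
  i = 5 (α = 10): (10−6)(10−4)(10−2)(10−8) = 4·6·8·2 = 384 ≡ 10, so v_5 = 10^{−1} = 10 (mod 11).
  v = [5, 4, 10, 4, 10].
Step 2: syndromes of r = [5, 6, 1, 5, 10] (all sums mod 11).
  S_0 = Σ v_i r_i = 5·5 + 4·6 + 10·1 + 4·5 + 10·10 = 179 ≡ 3.
  S_1 = Σ v_i α_i r_i = 5·6·5 + 4·4·6 + 10·2·1 + 4·8·5 + 10·10·10 = 1426 ≡ 7.
  α_i^2 mod 11 = [3, 5, 4, 9, 1].
  S_2 = Σ v_i α_i^2 r_i = 5·3·5 + 4·5·6 + 10·4·1 + 4·9·5 + 10·1·10 = 515 ≡ 9.
  S = (3, 7, 9) ≠ 0, so r is not a codeword (an error is present).
Step 3: locate the error. For a single error e at position i, S_ℓ = v_i·e·α_i^ℓ, so α_err = S_1/S_0.
  S_0^{−1} = 3^{−1} = 4 (mod 11), so α_err = 7·4 = 28 ≡ 6 = α_1. Error position i = 1.
  Consistency check: S_2/S_1 = 9·8 = 72 ≡ 6 = α_err ✓ (single-error assumption holds).
Step 4: error magnitude e = S_0/v_1 = S_0·∏_{j≠1}(α_1 − α_j) = 3·9 = 27 ≡ 5 (mod 11).
Step 5: correct position 1: c_1 = r_1 − e = 5 − 5 ≡ 0 (mod 11). Hence c = [0, 6, 1, 5, 10].
  Check: interpolating c through the α_i gives m(x) = 7 + 8·x (degree < 2) with m(α_i) = c_i for every i, so c is indeed a codeword.
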